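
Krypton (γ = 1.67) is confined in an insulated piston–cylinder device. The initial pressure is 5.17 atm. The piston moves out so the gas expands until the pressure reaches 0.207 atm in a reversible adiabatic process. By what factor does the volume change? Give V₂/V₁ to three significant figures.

V₂/V₁ ≈ 6.87

From PV^γ = const, V₂/V₁ = (P₁/P₂)^(1/γ).
V₂/V₁ = (5.17/0.207)^(0.599) = 6.868.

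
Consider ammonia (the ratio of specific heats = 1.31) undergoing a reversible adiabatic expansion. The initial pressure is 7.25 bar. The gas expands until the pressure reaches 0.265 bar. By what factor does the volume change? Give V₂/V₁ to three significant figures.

From PV^γ = const, V₂/V₁ = (P₁/P₂)^(1/γ).
V₂/V₁ = (7.25/0.265)^(0.763) = 12.5.

V₂/V₁ ≈ 12.5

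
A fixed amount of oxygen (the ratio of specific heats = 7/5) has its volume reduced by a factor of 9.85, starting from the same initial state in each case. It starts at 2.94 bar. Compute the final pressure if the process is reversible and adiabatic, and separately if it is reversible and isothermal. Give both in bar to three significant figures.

adiabatic: 72.3 bar; isothermal: 29.0 bar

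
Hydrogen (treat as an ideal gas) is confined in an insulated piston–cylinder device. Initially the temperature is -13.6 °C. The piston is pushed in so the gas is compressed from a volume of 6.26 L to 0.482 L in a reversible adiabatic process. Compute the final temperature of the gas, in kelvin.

T₂ ≈ 724 K

For a reversible adiabat TV^(γ−1) is constant, so T₂ = T₁ (V₁/V₂)^(γ−1).
For a diatomic ideal gas γ = 7/5, so γ−1 = 2/5.
T₁ = -13.6 °C = 259.5 K.
T₂ = 259.5 × (6.26/0.482)^(2/5) = 723.8 K.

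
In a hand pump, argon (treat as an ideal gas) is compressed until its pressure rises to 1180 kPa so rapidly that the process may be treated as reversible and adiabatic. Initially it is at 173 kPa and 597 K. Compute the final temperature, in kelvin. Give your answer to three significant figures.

T₂ ≈ 1290 K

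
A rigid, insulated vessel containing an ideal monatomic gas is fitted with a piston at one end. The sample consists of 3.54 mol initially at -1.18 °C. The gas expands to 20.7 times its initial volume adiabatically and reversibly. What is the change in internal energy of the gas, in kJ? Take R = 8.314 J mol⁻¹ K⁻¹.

Adiabatic: T₁V₁^(γ−1) = T₂V₂^(γ−1) ⇒ T₂ = T₁ (V₁/V₂)^(γ−1).
γ = 5/3 for a monatomic ideal gas, so γ−1 = 2/3.
T₁ = -1.18 °C = 272 K.
T₂ = 272 × (1/20.7)^(2/3) = 36.08 K.
Q = 0, so ΔU = W_on_gas = nCᵥΔT with Cᵥ = R/(γ−1) = 12.47 J/(mol·K).
ΔU = 3.54 × 12.47 × (36.08 − 272) = -10410 J.

ΔU ≈ -10.4 kJ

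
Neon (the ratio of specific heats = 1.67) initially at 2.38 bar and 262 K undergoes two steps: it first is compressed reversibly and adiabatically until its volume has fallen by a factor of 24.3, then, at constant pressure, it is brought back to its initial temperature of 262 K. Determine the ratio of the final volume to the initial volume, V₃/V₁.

Adiabatic step: V₂/V₁ = 0.04115; T₂ = T₁·24.3^(0.67) = 2222 K.
Isobaric step: V₃/V₂ = T₃/T₂ = 262/2222.
V₃/V₁ = (V₂/V₁)(V₃/V₂) = 0.04115 × (262/2222) = 0.004853.

V₃/V₁ ≈ 0.00485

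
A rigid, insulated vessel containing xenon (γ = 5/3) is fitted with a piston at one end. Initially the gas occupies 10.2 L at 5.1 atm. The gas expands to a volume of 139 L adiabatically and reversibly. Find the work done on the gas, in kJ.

W ≈ -6.52 kJ

P₂ = P₁(V₁/V₂)^γ = 5.1×(10.2/139)^(5/3) = 0.0656 atm.
For a reversible adiabat, W_by_gas = (P₁V₁ − P₂V₂)/(γ−1).
W_by = (516800×0.0102 − 6647×0.139) / (2/3) = 6521 J.
W_on_gas = −W_by = -6521 J.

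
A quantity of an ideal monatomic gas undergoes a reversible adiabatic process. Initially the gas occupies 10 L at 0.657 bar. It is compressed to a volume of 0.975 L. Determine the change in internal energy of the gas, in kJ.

γ = 5/3 for a monatomic ideal gas.
P₂ = P₁(V₁/V₂)^γ = 0.657×(10/0.975)^(5/3) = 31.81 bar.
For a reversible adiabat, W_by_gas = (P₁V₁ − P₂V₂)/(γ−1).
W_by = (65700×0.01 − 3.181×10^6×0.000975) / (2/3) = -3667 J.
Q = 0 ⇒ ΔU = −W_by = 3667 J.

ΔU ≈ 3.67 kJ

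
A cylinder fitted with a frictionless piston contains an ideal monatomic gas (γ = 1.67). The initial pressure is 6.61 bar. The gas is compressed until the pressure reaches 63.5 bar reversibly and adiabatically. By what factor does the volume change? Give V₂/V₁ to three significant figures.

From PV^γ = const, V₂/V₁ = (P₁/P₂)^(1/γ).
V₂/V₁ = (6.61/63.5)^(0.599) = 0.258.

V₂/V₁ ≈ 0.258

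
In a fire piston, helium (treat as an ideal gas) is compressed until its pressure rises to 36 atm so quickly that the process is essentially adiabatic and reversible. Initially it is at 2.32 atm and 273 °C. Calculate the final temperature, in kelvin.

T₂ ≈ 1640 K

Adiabatic: T₂/T₁ = (P₂/P₁)^((γ−1)/γ).
For a monatomic ideal gas γ = 5/3, so (γ−1)/γ = 2/5.
T₁ = 273 °C = 546.1 K.
T₂ = 546.1 × (36/2.32)^(2/5) = 1635 K.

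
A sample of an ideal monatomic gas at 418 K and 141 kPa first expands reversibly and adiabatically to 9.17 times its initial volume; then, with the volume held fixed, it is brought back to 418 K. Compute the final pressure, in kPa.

P₃ ≈ 15.4 kPa

For a monatomic ideal gas γ = 5/3.
Adiabatic step (PV^γ = const): P₂ = 141×(1/9.17)^(5/3) = 3.51 kPa; T₂ = 418×(1/9.17)^(2/3) = 95.41 K.
Isochoric: P₃ = P₂(T₃/T₂) = 3.51 × (418/95.41) = 15.38 kPa.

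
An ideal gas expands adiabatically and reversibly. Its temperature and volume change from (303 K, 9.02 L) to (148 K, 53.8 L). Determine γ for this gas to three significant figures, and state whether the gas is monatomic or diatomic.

γ ≈ 1.40; diatomic

TV^(γ−1) = const ⇒ γ − 1 = ln(T₂/T₁) / ln(V₁/V₂).
γ = 1 + ln(148/303) / ln(9.02/53.8) = 1.401.
γ ≈ 1.40 is close to 7/5, so the gas is diatomic.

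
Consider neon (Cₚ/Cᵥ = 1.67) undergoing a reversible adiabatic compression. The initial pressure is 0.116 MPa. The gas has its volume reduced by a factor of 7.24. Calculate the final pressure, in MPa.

Since PV^γ is constant along a reversible adiabat, P₂ = P₁ (V₁/V₂)^γ.
P₂ = 0.116 × 7.24^(1.67) = 3.164 MPa.

P₂ ≈ 3.16 MPa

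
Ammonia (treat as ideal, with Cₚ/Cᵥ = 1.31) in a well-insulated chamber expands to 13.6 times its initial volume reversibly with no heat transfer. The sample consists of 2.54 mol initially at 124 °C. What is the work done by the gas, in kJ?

W ≈ 15.0 kJ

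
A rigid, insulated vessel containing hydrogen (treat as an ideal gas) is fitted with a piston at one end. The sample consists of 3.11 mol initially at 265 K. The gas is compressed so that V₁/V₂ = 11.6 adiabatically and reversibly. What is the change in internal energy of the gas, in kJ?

ΔU ≈ 28.5 kJ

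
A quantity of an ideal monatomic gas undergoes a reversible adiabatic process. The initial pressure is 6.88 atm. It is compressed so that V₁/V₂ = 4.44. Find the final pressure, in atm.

Adiabatic: P₁V₁^γ = P₂V₂^γ ⇒ P₂ = P₁ (V₁/V₂)^γ.
For a monatomic ideal gas γ = 5/3.
P₂ = 6.88 × 4.44^(5/3) = 82.52 atm.

P₂ ≈ 82.5 atm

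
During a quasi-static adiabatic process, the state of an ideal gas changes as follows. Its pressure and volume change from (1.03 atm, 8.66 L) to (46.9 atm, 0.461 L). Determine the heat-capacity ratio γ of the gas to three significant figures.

γ ≈ 1.30

PV^γ = const ⇒ γ = ln(P₂/P₁) / ln(V₁/V₂).
γ = ln(46.9/1.03) / ln(8.66/0.461) = 1.302.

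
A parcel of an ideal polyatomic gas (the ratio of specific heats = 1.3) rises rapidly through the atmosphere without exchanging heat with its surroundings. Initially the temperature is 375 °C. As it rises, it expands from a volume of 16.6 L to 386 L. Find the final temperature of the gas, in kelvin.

T₂ ≈ 252 K

For a reversible adiabat TV^(γ−1) is constant, so T₂ = T₁ (V₁/V₂)^(γ−1).
T₁ = 375 °C = 648.1 K.
T₂ = 648.1 × (16.6/386)^(0.3) = 252.2 K.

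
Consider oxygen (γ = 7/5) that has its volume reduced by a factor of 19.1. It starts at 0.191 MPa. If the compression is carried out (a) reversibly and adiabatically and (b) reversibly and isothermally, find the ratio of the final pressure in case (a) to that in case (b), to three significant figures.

P_adiabatic / P_isothermal ≈ 3.25

Isothermal: P_b = P₁(V₁/V₂) = 0.191×19.1.
Adiabatic: P_a = P₁(V₁/V₂)^γ = 0.191×19.1^(7/5).
P_a/P_b = (V₁/V₂)^(γ−1) = 19.1^(2/5) = 3.254.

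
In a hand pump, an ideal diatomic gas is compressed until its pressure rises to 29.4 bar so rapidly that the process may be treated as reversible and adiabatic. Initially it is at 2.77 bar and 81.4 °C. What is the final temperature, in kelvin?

T₂ ≈ 696 K

Adiabatic: T₂/T₁ = (P₂/P₁)^((γ−1)/γ).
For a diatomic ideal gas γ = 7/5, so (γ−1)/γ = 2/7.
T₁ = 81.4 °C = 354.5 K.
T₂ = 354.5 × (29.4/2.77)^(2/7) = 696.3 K.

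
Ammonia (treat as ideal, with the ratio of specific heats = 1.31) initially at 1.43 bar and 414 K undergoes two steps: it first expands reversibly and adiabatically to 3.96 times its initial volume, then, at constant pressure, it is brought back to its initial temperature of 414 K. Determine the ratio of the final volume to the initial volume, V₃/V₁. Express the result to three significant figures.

V₃/V₁ ≈ 6.07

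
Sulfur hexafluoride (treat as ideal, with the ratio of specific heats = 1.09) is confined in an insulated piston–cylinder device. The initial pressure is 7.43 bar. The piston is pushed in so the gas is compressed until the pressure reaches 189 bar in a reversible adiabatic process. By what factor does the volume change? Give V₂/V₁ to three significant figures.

From PV^γ = const, V₂/V₁ = (P₁/P₂)^(1/γ).
V₂/V₁ = (7.43/189)^(0.917) = 0.05135.

V₂/V₁ ≈ 0.0514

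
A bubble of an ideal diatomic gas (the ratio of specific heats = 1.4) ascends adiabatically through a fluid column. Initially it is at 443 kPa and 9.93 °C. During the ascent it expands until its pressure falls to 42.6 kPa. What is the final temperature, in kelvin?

T₂ ≈ 145 K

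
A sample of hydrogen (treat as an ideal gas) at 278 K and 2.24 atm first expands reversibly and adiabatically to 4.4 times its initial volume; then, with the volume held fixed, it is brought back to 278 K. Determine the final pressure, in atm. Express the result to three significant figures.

P₃ ≈ 0.509 atm

For a diatomic ideal gas γ = 7/5.
Adiabatic step (PV^γ = const): P₂ = 2.24×(1/4.4)^(7/5) = 0.2815 atm; T₂ = 278×(1/4.4)^(2/5) = 153.7 K.
Isochoric: P₃ = P₂(T₃/T₂) = 0.2815 × (278/153.7) = 0.5091 atm.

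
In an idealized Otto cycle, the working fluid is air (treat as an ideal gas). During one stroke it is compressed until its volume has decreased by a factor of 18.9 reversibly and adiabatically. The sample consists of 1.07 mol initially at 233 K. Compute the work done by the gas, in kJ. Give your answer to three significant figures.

For a reversible adiabat TV^(γ−1) is constant, so T₂ = T₁ (V₁/V₂)^(γ−1).
γ = 7/5 for a diatomic ideal gas, so γ−1 = 2/5.
T₂ = 233 × 18.9^(2/5) = 755 K.
Q = 0, so ΔU = W_on_gas = nCᵥΔT with Cᵥ = R/(γ−1) = 20.79 J/(mol·K).
ΔU = 1.07 × 20.79 × (755 − 233) = 11610 J.
Work done by the gas = −ΔU = -11610 J.

W ≈ -11.6 kJ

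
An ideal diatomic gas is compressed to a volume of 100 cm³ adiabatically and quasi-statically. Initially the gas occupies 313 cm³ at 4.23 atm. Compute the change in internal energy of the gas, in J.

γ = 7/5 for a diatomic ideal gas.
P₂ = P₁(V₁/V₂)^γ = 4.23×(313/100)^(7/5) = 20.9 atm.
For a reversible adiabat, W_by_gas = (P₁V₁ − P₂V₂)/(γ−1).
W_by = (428600×0.000313 − 2.117×10^6×0.0001) / (2/5) = -194 J.
Q = 0 ⇒ ΔU = −W_by = 194 J.

ΔU ≈ 194 J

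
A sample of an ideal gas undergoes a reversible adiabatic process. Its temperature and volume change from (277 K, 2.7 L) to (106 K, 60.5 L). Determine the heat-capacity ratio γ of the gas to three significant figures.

TV^(γ−1) = const ⇒ γ − 1 = ln(T₂/T₁) / ln(V₁/V₂).
γ = 1 + ln(106/277) / ln(2.7/60.5) = 1.309.

γ ≈ 1.31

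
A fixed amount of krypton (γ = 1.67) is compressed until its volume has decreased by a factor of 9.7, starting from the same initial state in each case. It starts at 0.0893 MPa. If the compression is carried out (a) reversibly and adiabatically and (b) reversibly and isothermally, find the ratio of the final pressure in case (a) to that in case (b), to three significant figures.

P_adiabatic / P_isothermal ≈ 4.58

Isothermal: P_b = P₁(V₁/V₂) = 0.0893×9.7.
Adiabatic: P_a = P₁(V₁/V₂)^γ = 0.0893×9.7^(1.67).
P_a/P_b = (V₁/V₂)^(γ−1) = 9.7^(0.67) = 4.583.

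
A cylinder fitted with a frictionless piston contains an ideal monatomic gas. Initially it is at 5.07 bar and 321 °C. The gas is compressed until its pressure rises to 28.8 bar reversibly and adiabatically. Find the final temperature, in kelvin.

Along an adiabat T P^((1−γ)/γ) is constant, so T₂ = T₁ (P₂/P₁)^((γ−1)/γ).
For a monatomic ideal gas γ = 5/3, so (γ−1)/γ = 2/5.
T₁ = 321 °C = 594.1 K.
T₂ = 594.1 × (28.8/5.07)^(2/5) = 1190 K.

T₂ ≈ 1190 K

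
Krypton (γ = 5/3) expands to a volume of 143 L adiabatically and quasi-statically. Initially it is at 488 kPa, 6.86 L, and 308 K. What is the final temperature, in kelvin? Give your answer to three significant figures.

T₂ ≈ 40.7 K

For a reversible adiabat TV^(γ−1) is constant, so T₂ = T₁ (V₁/V₂)^(γ−1).
T₂ = 308 × (6.86/143)^(2/3) = 40.66 K.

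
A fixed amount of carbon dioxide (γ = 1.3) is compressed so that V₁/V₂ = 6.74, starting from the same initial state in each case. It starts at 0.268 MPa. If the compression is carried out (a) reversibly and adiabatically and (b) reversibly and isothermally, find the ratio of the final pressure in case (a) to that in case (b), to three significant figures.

Isothermal: P_b = P₁(V₁/V₂) = 0.268×6.74.
Adiabatic: P_a = P₁(V₁/V₂)^γ = 0.268×6.74^(1.3).
P_a/P_b = (V₁/V₂)^(γ−1) = 6.74^(0.3) = 1.773.

P_adiabatic / P_isothermal ≈ 1.77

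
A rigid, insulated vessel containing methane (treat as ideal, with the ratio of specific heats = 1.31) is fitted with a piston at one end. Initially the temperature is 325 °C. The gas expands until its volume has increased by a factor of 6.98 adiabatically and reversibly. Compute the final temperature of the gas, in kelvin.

T₂ ≈ 328 K

Adiabatic: T₁V₁^(γ−1) = T₂V₂^(γ−1) ⇒ T₂ = T₁ (V₁/V₂)^(γ−1).
T₁ = 325 °C = 598.1 K.
T₂ = 598.1 × (1/6.98)^(0.31) = 327.5 K.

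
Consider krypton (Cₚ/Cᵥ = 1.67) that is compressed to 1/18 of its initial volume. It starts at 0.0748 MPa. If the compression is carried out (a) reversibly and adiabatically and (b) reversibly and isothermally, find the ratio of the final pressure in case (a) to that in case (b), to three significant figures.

P_adiabatic / P_isothermal ≈ 6.93

Isothermal: P_b = P₁(V₁/V₂) = 0.0748×18.
Adiabatic: P_a = P₁(V₁/V₂)^γ = 0.0748×18^(1.67).
P_a/P_b = (V₁/V₂)^(γ−1) = 18^(0.67) = 6.935.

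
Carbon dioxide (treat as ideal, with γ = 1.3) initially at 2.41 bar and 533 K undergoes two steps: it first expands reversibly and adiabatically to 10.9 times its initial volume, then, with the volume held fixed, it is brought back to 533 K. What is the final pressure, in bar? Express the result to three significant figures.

Adiabatic step (PV^γ = const): P₂ = 2.41×(1/10.9)^(1.3) = 0.108 bar; T₂ = 533×(1/10.9)^(0.3) = 260.3 K.
Isochoric: P₃ = P₂(T₃/T₂) = 0.108 × (533/260.3) = 0.2211 bar.

P₃ ≈ 0.221 bar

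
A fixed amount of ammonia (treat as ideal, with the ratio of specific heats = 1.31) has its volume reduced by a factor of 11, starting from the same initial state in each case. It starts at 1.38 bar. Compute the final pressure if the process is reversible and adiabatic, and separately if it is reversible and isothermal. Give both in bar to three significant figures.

Isothermal: P₂ = P₁(V₁/V₂) = 1.38×11 = 15.18 bar.
Adiabatic: P₂ = P₁(V₁/V₂)^γ = 1.38×11^(1.31) = 31.92 bar.

adiabatic: 31.9 bar; isothermal: 15.2 bar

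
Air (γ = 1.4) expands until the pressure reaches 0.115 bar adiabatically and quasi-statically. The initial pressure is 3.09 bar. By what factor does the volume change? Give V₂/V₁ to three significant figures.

From PV^γ = const, V₂/V₁ = (P₁/P₂)^(1/γ).
V₂/V₁ = (3.09/0.115)^(0.714) = 10.49.

V₂/V₁ ≈ 10.5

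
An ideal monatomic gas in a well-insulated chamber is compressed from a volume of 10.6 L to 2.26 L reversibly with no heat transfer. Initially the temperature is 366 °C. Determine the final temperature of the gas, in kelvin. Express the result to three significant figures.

T₂ ≈ 1790 K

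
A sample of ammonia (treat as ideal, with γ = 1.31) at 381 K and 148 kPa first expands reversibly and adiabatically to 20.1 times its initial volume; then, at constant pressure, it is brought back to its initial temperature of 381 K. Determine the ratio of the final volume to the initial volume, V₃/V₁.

V₃/V₁ ≈ 51.0

Adiabatic step: V₂/V₁ = 20.1; T₂ = T₁·(1/20.1)^(0.31) = 150.3 K.
Isobaric step: V₃/V₂ = T₃/T₂ = 381/150.3.
V₃/V₁ = (V₂/V₁)(V₃/V₂) = 20.1 × (381/150.3) = 50.96.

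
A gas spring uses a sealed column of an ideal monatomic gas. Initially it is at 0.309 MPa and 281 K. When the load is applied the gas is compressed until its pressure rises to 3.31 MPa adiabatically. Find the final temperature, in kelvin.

T₂ ≈ 726 K

Adiabatic: T₂/T₁ = (P₂/P₁)^((γ−1)/γ).
For a monatomic ideal gas γ = 5/3, so (γ−1)/γ = 2/5.
T₂ = 281 × (3.31/0.309)^(2/5) = 725.5 K.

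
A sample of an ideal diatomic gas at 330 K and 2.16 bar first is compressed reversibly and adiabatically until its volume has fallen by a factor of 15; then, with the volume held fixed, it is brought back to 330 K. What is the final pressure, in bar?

P₃ ≈ 32.4 bar

For a diatomic ideal gas γ = 7/5.
Adiabatic step (PV^γ = const): P₂ = 2.16×15^(7/5) = 95.72 bar; T₂ = 330×15^(2/5) = 974.9 K.
Isochoric: P₃ = P₂(T₃/T₂) = 95.72 × (330/974.9) = 32.4 bar.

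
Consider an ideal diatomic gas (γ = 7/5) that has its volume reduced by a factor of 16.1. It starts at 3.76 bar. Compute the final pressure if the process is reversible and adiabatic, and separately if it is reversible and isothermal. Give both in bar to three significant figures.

adiabatic: 184 bar; isothermal: 60.5 bar

Isothermal: P₂ = P₁(V₁/V₂) = 3.76×16.1 = 60.54 bar.
Adiabatic: P₂ = P₁(V₁/V₂)^γ = 3.76×16.1^(7/5) = 184 bar.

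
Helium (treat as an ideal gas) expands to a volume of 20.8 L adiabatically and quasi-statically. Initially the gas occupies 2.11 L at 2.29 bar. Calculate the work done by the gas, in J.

γ = 5/3 for a monatomic ideal gas.
P₂ = P₁(V₁/V₂)^γ = 2.29×(2.11/20.8)^(5/3) = 0.05053 bar.
For a reversible adiabat, W_by_gas = (P₁V₁ − P₂V₂)/(γ−1).
W_by = (229000×0.00211 − 5053×0.0208) / (2/3) = 567.1 J.

W ≈ 567 J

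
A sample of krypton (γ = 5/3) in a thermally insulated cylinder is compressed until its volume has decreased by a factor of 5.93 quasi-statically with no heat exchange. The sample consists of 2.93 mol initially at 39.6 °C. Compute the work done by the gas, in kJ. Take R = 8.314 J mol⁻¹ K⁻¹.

W ≈ -26.0 kJ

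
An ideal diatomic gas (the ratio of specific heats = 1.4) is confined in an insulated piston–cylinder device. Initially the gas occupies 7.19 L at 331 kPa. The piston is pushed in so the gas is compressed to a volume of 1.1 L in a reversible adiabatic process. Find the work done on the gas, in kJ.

P₂ = P₁(V₁/V₂)^γ = 331×(7.19/1.1)^(1.4) = 4585 kPa.
For a reversible adiabat, W_by_gas = (P₁V₁ − P₂V₂)/(γ−1).
W_by = (331000×0.00719 − 4.585×10^6×0.0011) / (0.4) = -6658 J.
W_on_gas = −W_by = 6658 J.

W ≈ 6.66 kJ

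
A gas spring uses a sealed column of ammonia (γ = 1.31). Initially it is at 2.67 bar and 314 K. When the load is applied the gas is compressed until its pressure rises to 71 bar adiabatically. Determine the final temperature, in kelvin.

T₂ ≈ 682 K

Adiabatic: T₂/T₁ = (P₂/P₁)^((γ−1)/γ).
T₂ = 314 × (71/2.67)^(0.237) = 682.5 K.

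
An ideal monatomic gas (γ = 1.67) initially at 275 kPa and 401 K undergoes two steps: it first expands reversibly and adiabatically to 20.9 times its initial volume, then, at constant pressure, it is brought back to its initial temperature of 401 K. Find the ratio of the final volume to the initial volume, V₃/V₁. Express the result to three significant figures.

Adiabatic step: V₂/V₁ = 20.9; T₂ = T₁·(1/20.9)^(0.67) = 52.32 K.
Isobaric step: V₃/V₂ = T₃/T₂ = 401/52.32.
V₃/V₁ = (V₂/V₁)(V₃/V₂) = 20.9 × (401/52.32) = 160.2.

V₃/V₁ ≈ 160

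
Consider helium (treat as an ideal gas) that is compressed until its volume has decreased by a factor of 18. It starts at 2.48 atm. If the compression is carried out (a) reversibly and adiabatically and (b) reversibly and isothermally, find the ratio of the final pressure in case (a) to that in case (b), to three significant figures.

P_adiabatic / P_isothermal ≈ 6.87

For a monatomic ideal gas γ = 5/3.
Isothermal: P_b = P₁(V₁/V₂) = 2.48×18.
Adiabatic: P_a = P₁(V₁/V₂)^γ = 2.48×18^(5/3).
P_a/P_b = (V₁/V₂)^(γ−1) = 18^(2/3) = 6.868.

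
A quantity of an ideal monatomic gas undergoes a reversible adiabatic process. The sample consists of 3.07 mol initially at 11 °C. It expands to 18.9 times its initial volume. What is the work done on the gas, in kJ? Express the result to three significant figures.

W ≈ -9.35 kJ

For a reversible adiabat TV^(γ−1) is constant, so T₂ = T₁ (V₁/V₂)^(γ−1).
γ = 5/3 for a monatomic ideal gas, so γ−1 = 2/3.
T₁ = 11 °C = 284.1 K.
T₂ = 284.1 × (1/18.9)^(2/3) = 40.05 K.
Q = 0, so ΔU = W_on_gas = nCᵥΔT with Cᵥ = R/(γ−1) = 12.47 J/(mol·K).
ΔU = 3.07 × 12.47 × (40.05 − 284.1) = -9346 J.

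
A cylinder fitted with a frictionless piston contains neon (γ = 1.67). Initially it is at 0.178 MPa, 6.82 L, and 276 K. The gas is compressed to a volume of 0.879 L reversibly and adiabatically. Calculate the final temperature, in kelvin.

For a reversible adiabat TV^(γ−1) is constant, so T₂ = T₁ (V₁/V₂)^(γ−1).
T₂ = 276 × (6.82/0.879)^(0.67) = 1089 K.

T₂ ≈ 1090 K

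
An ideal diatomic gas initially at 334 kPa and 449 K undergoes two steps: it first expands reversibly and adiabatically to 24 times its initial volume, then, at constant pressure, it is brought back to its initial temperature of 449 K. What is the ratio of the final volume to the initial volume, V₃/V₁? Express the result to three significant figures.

V₃/V₁ ≈ 85.6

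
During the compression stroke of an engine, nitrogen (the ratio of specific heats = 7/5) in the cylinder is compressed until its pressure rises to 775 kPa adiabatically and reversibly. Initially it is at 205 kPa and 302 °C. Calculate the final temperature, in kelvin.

T₂ ≈ 841 K

Adiabatic: T₂/T₁ = (P₂/P₁)^((γ−1)/γ).
T₁ = 302 °C = 575.1 K.
T₂ = 575.1 × (775/205)^(2/7) = 841 K.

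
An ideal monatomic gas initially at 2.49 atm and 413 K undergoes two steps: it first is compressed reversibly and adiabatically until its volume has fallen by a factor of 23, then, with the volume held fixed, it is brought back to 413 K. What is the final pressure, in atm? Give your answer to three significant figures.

P₃ ≈ 57.3 atm

For a monatomic ideal gas γ = 5/3.
Adiabatic step (PV^γ = const): P₂ = 2.49×23^(5/3) = 463.2 atm; T₂ = 413×23^(2/3) = 3340 K.
Isochoric: P₃ = P₂(T₃/T₂) = 463.2 × (413/3340) = 57.27 atm.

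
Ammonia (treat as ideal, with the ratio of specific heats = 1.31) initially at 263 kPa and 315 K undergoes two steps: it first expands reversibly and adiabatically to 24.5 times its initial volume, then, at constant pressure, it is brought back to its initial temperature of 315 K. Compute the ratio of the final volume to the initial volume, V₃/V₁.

V₃/V₁ ≈ 66.0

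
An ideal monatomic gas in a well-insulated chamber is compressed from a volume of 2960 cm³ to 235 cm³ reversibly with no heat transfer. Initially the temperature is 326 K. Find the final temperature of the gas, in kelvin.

For a reversible adiabat TV^(γ−1) is constant, so T₂ = T₁ (V₁/V₂)^(γ−1).
For a monatomic ideal gas γ = 5/3, so γ−1 = 2/3.
T₂ = 326 × (2960/235)^(2/3) = 1765 K.

T₂ ≈ 1760 K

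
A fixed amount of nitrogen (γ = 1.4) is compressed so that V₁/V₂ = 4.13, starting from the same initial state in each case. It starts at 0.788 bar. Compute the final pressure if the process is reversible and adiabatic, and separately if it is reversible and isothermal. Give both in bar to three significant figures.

adiabatic: 5.74 bar; isothermal: 3.25 bar

Isothermal: P₂ = P₁(V₁/V₂) = 0.788×4.13 = 3.254 bar.
Adiabatic: P₂ = P₁(V₁/V₂)^γ = 0.788×4.13^(1.4) = 5.739 bar.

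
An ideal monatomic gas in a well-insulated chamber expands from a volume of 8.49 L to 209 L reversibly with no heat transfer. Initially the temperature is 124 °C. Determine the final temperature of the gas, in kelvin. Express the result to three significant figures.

For a reversible adiabat TV^(γ−1) is constant, so T₂ = T₁ (V₁/V₂)^(γ−1).
For a monatomic ideal gas γ = 5/3, so γ−1 = 2/3.
T₁ = 124 °C = 397.1 K.
T₂ = 397.1 × (8.49/209)^(2/3) = 46.93 K.

T₂ ≈ 46.9 K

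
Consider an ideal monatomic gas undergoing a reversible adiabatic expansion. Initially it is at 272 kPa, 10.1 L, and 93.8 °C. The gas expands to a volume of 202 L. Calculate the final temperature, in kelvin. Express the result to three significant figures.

For a reversible adiabat TV^(γ−1) is constant, so T₂ = T₁ (V₁/V₂)^(γ−1).
γ = 5/3 for a monatomic ideal gas.
T₁ = 93.8 °C = 366.9 K.
T₂ = 366.9 × (10.1/202)^(2/3) = 49.8 K.

T₂ ≈ 49.8 K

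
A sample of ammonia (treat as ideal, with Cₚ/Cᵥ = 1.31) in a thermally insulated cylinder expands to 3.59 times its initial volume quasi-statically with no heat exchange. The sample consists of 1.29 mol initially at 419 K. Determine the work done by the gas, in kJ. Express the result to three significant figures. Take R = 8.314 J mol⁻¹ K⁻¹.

For a reversible adiabat TV^(γ−1) is constant, so T₂ = T₁ (V₁/V₂)^(γ−1).
T₂ = 419 × (1/3.59)^(0.31) = 281.9 K.
Q = 0, so ΔU = W_on_gas = nCᵥΔT with Cᵥ = R/(γ−1) = 26.82 J/(mol·K).
ΔU = 1.29 × 26.82 × (281.9 − 419) = -4742 J.
Work done by the gas = −ΔU = 4742 J.

W ≈ 4.74 kJ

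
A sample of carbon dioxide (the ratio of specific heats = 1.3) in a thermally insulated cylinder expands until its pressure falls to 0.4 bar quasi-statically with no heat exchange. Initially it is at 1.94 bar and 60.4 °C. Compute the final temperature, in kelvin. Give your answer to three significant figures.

T₂ ≈ 232 K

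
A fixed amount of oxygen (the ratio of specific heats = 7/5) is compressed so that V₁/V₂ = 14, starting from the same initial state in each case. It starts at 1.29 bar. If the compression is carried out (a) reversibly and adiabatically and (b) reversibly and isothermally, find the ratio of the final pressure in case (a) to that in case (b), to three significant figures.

Isothermal: P_b = P₁(V₁/V₂) = 1.29×14.
Adiabatic: P_a = P₁(V₁/V₂)^γ = 1.29×14^(7/5).
P_a/P_b = (V₁/V₂)^(γ−1) = 14^(2/5) = 2.874.

P_adiabatic / P_isothermal ≈ 2.87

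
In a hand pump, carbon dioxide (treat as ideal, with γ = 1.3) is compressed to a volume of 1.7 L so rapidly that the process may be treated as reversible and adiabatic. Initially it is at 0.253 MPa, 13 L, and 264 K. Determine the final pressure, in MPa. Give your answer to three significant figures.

P₂ ≈ 3.56 MPa

Since PV^γ is constant along a reversible adiabat, P₂ = P₁ (V₁/V₂)^γ.
P₂ = 0.253 × (13/1.7)^(1.3) = 3.562 MPa.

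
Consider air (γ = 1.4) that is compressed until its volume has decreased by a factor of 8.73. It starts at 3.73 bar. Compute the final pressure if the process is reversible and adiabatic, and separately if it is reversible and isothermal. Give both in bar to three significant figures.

adiabatic: 77.5 bar; isothermal: 32.6 bar

Isothermal: P₂ = P₁(V₁/V₂) = 3.73×8.73 = 32.56 bar.
Adiabatic: P₂ = P₁(V₁/V₂)^γ = 3.73×8.73^(1.4) = 77.47 bar.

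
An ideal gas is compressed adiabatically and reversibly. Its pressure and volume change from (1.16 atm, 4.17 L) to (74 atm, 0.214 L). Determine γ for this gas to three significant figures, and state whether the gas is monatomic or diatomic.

PV^γ = const ⇒ γ = ln(P₂/P₁) / ln(V₁/V₂).
γ = ln(74/1.16) / ln(4.17/0.214) = 1.399.
γ ≈ 1.40 is close to 7/5, so the gas is diatomic.

γ ≈ 1.40; diatomic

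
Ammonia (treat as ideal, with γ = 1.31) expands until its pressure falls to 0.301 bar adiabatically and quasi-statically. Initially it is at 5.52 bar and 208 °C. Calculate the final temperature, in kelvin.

T₂ ≈ 242 K

Adiabatic: T₂/T₁ = (P₂/P₁)^((γ−1)/γ).
T₁ = 208 °C = 481.1 K.
T₂ = 481.1 × (0.301/5.52)^(0.237) = 241.7 K.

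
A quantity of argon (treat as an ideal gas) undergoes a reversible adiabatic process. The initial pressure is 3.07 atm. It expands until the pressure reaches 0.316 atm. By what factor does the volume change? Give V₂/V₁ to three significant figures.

V₂/V₁ ≈ 3.91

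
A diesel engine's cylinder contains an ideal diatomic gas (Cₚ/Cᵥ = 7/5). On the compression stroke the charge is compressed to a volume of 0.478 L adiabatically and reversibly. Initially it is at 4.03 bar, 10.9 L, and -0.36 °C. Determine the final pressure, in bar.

P₂ ≈ 321 bar

Since PV^γ is constant along a reversible adiabat, P₂ = P₁ (V₁/V₂)^γ.
P₂ = 4.03 × (10.9/0.478)^(7/5) = 321 bar.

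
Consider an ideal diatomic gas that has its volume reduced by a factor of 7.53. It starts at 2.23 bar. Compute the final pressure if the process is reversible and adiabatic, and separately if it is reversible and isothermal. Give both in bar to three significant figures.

adiabatic: 37.7 bar; isothermal: 16.8 bar

For a diatomic ideal gas γ = 7/5.
Isothermal: P₂ = P₁(V₁/V₂) = 2.23×7.53 = 16.79 bar.
Adiabatic: P₂ = P₁(V₁/V₂)^γ = 2.23×7.53^(7/5) = 37.65 bar.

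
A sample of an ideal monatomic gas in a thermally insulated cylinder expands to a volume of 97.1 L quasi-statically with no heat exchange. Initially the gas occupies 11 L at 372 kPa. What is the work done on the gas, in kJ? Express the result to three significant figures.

γ = 5/3 for a monatomic ideal gas.
P₂ = P₁(V₁/V₂)^γ = 372×(11/97.1)^(5/3) = 9.867 kPa.
For a reversible adiabat, W_by_gas = (P₁V₁ − P₂V₂)/(γ−1).
W_by = (372000×0.011 − 9867×0.0971) / (2/3) = 4701 J.
W_on_gas = −W_by = -4701 J.

W ≈ -4.70 kJ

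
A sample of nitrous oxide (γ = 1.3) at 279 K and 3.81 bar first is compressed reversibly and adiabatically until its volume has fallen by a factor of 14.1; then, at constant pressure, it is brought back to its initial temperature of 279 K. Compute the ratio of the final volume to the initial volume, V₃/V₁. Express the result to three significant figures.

Adiabatic step: V₂/V₁ = 0.07092; T₂ = T₁·14.1^(0.3) = 617.1 K.
Isobaric step: V₃/V₂ = T₃/T₂ = 279/617.1.
V₃/V₁ = (V₂/V₁)(V₃/V₂) = 0.07092 × (279/617.1) = 0.03206.

V₃/V₁ ≈ 0.0321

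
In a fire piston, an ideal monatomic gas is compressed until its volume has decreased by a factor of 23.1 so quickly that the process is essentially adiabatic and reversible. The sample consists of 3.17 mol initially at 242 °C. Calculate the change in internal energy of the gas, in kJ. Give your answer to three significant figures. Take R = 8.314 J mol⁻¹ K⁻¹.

ΔU ≈ 145 kJ

Adiabatic: T₁V₁^(γ−1) = T₂V₂^(γ−1) ⇒ T₂ = T₁ (V₁/V₂)^(γ−1).
γ = 5/3 for a monatomic ideal gas, so γ−1 = 2/3.
T₁ = 242 °C = 515.1 K.
T₂ = 515.1 × 23.1^(2/3) = 4178 K.
Q = 0, so ΔU = W_on_gas = nCᵥΔT with Cᵥ = R/(γ−1) = 12.47 J/(mol·K).
ΔU = 3.17 × 12.47 × (4178 − 515.1) = 144800 J.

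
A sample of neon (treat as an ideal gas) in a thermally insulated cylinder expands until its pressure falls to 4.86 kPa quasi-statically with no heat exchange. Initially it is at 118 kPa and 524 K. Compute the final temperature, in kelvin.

T₂ ≈ 146 K

Along an adiabat T P^((1−γ)/γ) is constant, so T₂ = T₁ (P₂/P₁)^((γ−1)/γ).
For a monatomic ideal gas γ = 5/3, so (γ−1)/γ = 2/5.
T₂ = 524 × (4.86/118)^(2/5) = 146.3 K.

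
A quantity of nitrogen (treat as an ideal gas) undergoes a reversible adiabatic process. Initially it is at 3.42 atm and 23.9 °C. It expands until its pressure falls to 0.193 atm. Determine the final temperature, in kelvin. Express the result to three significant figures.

Adiabatic: T₂/T₁ = (P₂/P₁)^((γ−1)/γ).
For a diatomic ideal gas γ = 7/5, so (γ−1)/γ = 2/7.
T₁ = 23.9 °C = 297 K.
T₂ = 297 × (0.193/3.42)^(2/7) = 130.7 K.

T₂ ≈ 131 K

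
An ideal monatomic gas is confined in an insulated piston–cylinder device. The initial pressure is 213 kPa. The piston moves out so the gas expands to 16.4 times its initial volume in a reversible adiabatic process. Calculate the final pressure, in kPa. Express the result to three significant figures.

Since PV^γ is constant along a reversible adiabat, P₂ = P₁ (V₁/V₂)^γ.
For a monatomic ideal gas γ = 5/3.
P₂ = 213 × (1/16.4)^(5/3) = 2.012 kPa.

P₂ ≈ 2.01 kPa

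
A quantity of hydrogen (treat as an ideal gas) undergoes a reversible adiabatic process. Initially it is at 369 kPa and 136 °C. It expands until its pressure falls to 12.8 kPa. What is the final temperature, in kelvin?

Adiabatic: T₂/T₁ = (P₂/P₁)^((γ−1)/γ).
For a diatomic ideal gas γ = 7/5, so (γ−1)/γ = 2/7.
T₁ = 136 °C = 409.1 K.
T₂ = 409.1 × (12.8/369)^(2/7) = 156.6 K.

T₂ ≈ 157 K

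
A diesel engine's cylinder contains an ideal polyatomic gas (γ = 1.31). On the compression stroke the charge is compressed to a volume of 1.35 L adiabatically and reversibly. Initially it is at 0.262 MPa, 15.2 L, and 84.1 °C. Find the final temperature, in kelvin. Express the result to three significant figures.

T₂ ≈ 757 K

Adiabatic: T₁V₁^(γ−1) = T₂V₂^(γ−1) ⇒ T₂ = T₁ (V₁/V₂)^(γ−1).
T₁ = 84.1 °C = 357.2 K.
T₂ = 357.2 × (15.2/1.35)^(0.31) = 756.7 K.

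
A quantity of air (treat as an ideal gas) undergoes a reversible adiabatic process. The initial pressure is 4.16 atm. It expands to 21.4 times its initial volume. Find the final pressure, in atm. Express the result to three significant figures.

P₂ ≈ 0.0571 atm

Adiabatic: P₁V₁^γ = P₂V₂^γ ⇒ P₂ = P₁ (V₁/V₂)^γ.
For a diatomic ideal gas γ = 7/5.
P₂ = 4.16 × (1/21.4)^(7/5) = 0.05708 atm.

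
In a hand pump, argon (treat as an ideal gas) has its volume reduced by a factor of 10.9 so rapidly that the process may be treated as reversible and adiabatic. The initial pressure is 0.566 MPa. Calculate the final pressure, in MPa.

P₂ ≈ 30.3 MPa

Since PV^γ is constant along a reversible adiabat, P₂ = P₁ (V₁/V₂)^γ.
For a monatomic ideal gas γ = 5/3.
P₂ = 0.566 × 10.9^(5/3) = 30.33 MPa.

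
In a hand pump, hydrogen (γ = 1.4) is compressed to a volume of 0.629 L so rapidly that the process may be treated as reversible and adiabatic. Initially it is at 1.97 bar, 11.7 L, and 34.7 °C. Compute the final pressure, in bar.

P₂ ≈ 118 bar

Adiabatic: P₁V₁^γ = P₂V₂^γ ⇒ P₂ = P₁ (V₁/V₂)^γ.
P₂ = 1.97 × (11.7/0.629)^(1.4) = 118 bar.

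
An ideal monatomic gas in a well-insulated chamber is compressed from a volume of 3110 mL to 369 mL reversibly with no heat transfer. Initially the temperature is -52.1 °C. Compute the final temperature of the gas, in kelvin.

Adiabatic: T₁V₁^(γ−1) = T₂V₂^(γ−1) ⇒ T₂ = T₁ (V₁/V₂)^(γ−1).
For a monatomic ideal gas γ = 5/3, so γ−1 = 2/3.
T₁ = -52.1 °C = 221 K.
T₂ = 221 × (3110/369)^(2/3) = 915.5 K.

T₂ ≈ 915 K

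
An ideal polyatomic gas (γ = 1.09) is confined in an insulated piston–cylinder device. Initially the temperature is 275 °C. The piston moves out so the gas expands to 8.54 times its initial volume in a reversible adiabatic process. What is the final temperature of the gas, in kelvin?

T₂ ≈ 452 K

For a reversible adiabat TV^(γ−1) is constant, so T₂ = T₁ (V₁/V₂)^(γ−1).
T₁ = 275 °C = 548.1 K.
T₂ = 548.1 × (1/8.54)^(0.09) = 451.9 K.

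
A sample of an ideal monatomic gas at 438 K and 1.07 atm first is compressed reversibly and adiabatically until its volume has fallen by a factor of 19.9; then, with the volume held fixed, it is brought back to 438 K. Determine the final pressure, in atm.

For a monatomic ideal gas γ = 5/3.
Adiabatic step (PV^γ = const): P₂ = 1.07×19.9^(5/3) = 156.4 atm; T₂ = 438×19.9^(2/3) = 3216 K.
Isochoric: P₃ = P₂(T₃/T₂) = 156.4 × (438/3216) = 21.29 atm.

P₃ ≈ 21.3 atm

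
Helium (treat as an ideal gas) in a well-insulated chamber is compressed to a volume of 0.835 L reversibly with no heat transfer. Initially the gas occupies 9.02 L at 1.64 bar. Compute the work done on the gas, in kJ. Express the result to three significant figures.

W ≈ 8.62 kJ

γ = 5/3 for a monatomic ideal gas.
P₂ = P₁(V₁/V₂)^γ = 1.64×(9.02/0.835)^(5/3) = 86.57 bar.
For a reversible adiabat, W_by_gas = (P₁V₁ − P₂V₂)/(γ−1).
W_by = (164000×0.00902 − 8.657×10^6×0.000835) / (2/3) = -8624 J.
W_on_gas = −W_by = 8624 J.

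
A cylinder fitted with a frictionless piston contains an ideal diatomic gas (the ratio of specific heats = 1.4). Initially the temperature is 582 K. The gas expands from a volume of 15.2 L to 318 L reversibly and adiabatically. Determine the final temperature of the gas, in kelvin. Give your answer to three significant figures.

T₂ ≈ 172 K

For a reversible adiabat TV^(γ−1) is constant, so T₂ = T₁ (V₁/V₂)^(γ−1).
T₂ = 582 × (15.2/318)^(0.4) = 172.5 K.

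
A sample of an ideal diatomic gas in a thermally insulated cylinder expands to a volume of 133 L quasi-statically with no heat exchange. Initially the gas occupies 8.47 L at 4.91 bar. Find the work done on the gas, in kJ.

γ = 7/5 for a diatomic ideal gas.
P₂ = P₁(V₁/V₂)^γ = 4.91×(8.47/133)^(7/5) = 0.1039 bar.
For a reversible adiabat, W_by_gas = (P₁V₁ − P₂V₂)/(γ−1).
W_by = (491000×0.00847 − 10390×0.133) / (2/5) = 6941 J.
W_on_gas = −W_by = -6941 J.

W ≈ -6.94 kJ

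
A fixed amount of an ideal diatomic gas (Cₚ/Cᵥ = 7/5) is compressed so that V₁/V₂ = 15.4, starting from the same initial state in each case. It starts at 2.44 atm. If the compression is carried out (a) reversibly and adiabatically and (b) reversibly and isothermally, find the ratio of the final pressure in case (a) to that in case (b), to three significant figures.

P_adiabatic / P_isothermal ≈ 2.99

Isothermal: P_b = P₁(V₁/V₂) = 2.44×15.4.
Adiabatic: P_a = P₁(V₁/V₂)^γ = 2.44×15.4^(7/5).
P_a/P_b = (V₁/V₂)^(γ−1) = 15.4^(2/5) = 2.985.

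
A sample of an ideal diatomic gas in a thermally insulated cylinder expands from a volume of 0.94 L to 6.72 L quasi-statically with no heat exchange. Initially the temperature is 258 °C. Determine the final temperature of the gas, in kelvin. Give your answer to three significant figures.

T₂ ≈ 242 K

Adiabatic: T₁V₁^(γ−1) = T₂V₂^(γ−1) ⇒ T₂ = T₁ (V₁/V₂)^(γ−1).
For a diatomic ideal gas γ = 7/5, so γ−1 = 2/5.
T₁ = 258 °C = 531.1 K.
T₂ = 531.1 × (0.94/6.72)^(2/5) = 241.8 K.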